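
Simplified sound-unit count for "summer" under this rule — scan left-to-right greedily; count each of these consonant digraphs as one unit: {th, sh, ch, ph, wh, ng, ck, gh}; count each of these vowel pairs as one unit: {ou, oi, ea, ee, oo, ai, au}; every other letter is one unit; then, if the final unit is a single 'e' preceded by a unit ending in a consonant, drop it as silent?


Word: "summer" (6 letters)
Left-to-right scan:
  1. 's' (letter)
  2. 'u' (letter)
  3. 'm' (letter)
  4. 'm' (letter)
  5. 'e' (letter)
  6. 'r' (letter)
Units from scan: 6
Sound units = 6 units


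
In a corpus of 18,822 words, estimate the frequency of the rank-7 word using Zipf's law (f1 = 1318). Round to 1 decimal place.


Zipf's law: f(r) = f(1) / r
f(1) = 1318
f(7) = 1318 / 7
= 188.3 occurrences


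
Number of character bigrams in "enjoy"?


Word: "enjoy" (length 5)
Number of 2-grams = length - 2 + 1 = 5 - 2 + 1
= 4


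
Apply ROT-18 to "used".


Word: "used"
Shift: 18
Each letter → (letter + shift) mod 26:
  'u' (20) + 18 = 12 → 'm'
  's' (18) + 18 = 10 → 'k'
  'e' (4) + 18 = 22 → 'w'
  'd' (3) + 18 = 21 → 'v'
Result = "mkwv"


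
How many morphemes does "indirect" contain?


Word: "indirect"
Morphemes: in- / direct
Each morpheme carries meaning
= 2 morphemes


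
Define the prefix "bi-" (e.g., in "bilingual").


Prefix: bi-
Example: bilingual (bi- + lingual)
Meaning = two


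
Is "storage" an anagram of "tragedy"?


Word 1: "tragedy" → sorted: adegrty
Word 2: "storage" → sorted: aegorst
Same letters? adegrty != aegorst
Anagram = No


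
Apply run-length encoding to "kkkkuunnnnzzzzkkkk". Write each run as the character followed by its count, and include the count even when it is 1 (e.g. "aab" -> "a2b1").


String: "kkkkuunnnnzzzzkkkk"
Scanning for consecutive runs:
  'k' x 4
  'u' x 2
  'n' x 4
  'z' x 4
  'k' x 4
RLE = "k4u2n4z4k4"


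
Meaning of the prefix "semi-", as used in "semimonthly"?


Prefix: semi-
Example: semimonthly = semi- + monthly
Meaning = half


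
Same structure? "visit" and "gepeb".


Pattern of "visit": [0, 1, 2, 1, 3]
Pattern of "gepeb": [0, 1, 2, 1, 3]
Patterns match
Same pattern = Yes


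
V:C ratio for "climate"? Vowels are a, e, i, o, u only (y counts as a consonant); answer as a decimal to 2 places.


Word: "climate"
Vowels (a,e,i,o,u): 3
Consonants: 4
Ratio = 3/4
= 0.75


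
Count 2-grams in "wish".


Word: "wish" (length 4)
Number of 2-grams = length - 2 + 1 = 4 - 2 + 1
= 3


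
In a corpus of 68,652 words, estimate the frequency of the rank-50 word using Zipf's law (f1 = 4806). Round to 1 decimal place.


Zipf's law: f(r) = f(1) / r
f(1) = 4806
f(50) = 4806 / 50
= 96.1 occurrences


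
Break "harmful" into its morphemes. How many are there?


Word: "harmful"
Morphemes: harm / -ful
Each morpheme carries meaning
= 2 morphemes


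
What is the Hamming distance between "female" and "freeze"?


Comparing character by character (same length = 6):
  Pos 0: 'f' vs 'f' =
  Pos 1: 'e' vs 'r' !=
  Pos 2: 'm' vs 'e' !=
  Pos 3: 'a' vs 'e' !=
  Pos 4: 'l' vs 'z' !=
  Pos 5: 'e' vs 'e' =
Hamming distance = 4


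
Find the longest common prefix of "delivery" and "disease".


Word 1: "delivery"
Word 2: "disease"
Comparing from start:
  Pos 0: 'd' == 'd'
  Pos 1: 'e' != 'i' (stop)
LCP = "d" (length 1)


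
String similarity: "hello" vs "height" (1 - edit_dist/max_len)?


Word 1: "hello" (length 5)
Word 2: "height" (length 6)
One optimal edit sequence:
  1. keep 'h'
  2. keep 'e'
  3. insert 'i'  (+1)
  4. substitute 'l' -> 'g'  (+1)
  5. substitute 'l' -> 'h'  (+1)
  6. substitute 'o' -> 't'  (+1)
Edit distance = 4
Max length = max(5, 6) = 6
Similarity = 1 - 4/6
= 0.3333


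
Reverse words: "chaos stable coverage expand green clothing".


Original: "chaos stable coverage expand green clothing"
Words (1..n): chaos | stable | coverage | expand | green | clothing
Reversed (n..1): clothing | green | expand | coverage | stable | chaos
Result = "clothing green expand coverage stable chaos"


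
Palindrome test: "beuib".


Word: "beuib"
Reversed: "biueb"
Forward == Backward? beuib != biueb
Palindrome = No


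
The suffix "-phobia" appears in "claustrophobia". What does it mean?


Suffix: -phobia
Example: claustrophobia (claustro- + -phobia)
Meaning = fear of


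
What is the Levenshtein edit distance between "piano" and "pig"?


Word 1: "piano" (length 5)
Word 2: "pig" (length 3)
One optimal edit sequence (insert/delete/substitute each cost 1):
  1. keep 'p'
  2. keep 'i'
  3. delete 'a'  (+1)
  4. delete 'n'  (+1)
  5. substitute 'o' -> 'g'  (+1)
Total edit operations: 3
Edit distance = 3


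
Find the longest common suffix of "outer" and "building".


Word 1: "outer"
Word 2: "building"
Comparing from end:
  Pos -1: 'r' != 'g' (stop)
LCS = "" (length 0)


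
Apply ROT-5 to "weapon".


Word: "weapon"
Shift: 5
Each letter → (letter + shift) mod 26:
  'w' (22) + 5 = 1 → 'b'
  'e' (4) + 5 = 9 → 'j'
  'a' (0) + 5 = 5 → 'f'
  'p' (15) + 5 = 20 → 'u'
  'o' (14) + 5 = 19 → 't'
  'n' (13) + 5 = 18 → 's'
Result = "bjfuts"


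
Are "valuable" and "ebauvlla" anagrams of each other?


Word 1: "valuable" → sorted: aabelluv
Word 2: "ebauvlla" → sorted: aabelluv
Same letters? aabelluv == aabelluv
Anagram = Yes


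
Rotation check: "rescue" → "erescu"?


Word: "rescue", Candidate: "erescu"
Method: check if candidate is substring of word+word
"rescuerescue" contains "erescu"? Yes
Is rotation = Yes


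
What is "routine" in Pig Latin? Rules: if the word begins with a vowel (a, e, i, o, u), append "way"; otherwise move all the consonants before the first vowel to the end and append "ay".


Word: "routine"
Starts with consonant(s) → move to end, add 'ay'
Consonant cluster: "r"
Pig Latin = "outineray"


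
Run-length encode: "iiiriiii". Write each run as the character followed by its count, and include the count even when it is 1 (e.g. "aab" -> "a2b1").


String: "iiiriiii"
Scanning for consecutive runs:
  'i' x 3
  'r' x 1
  'i' x 4
RLE = "i3r1i4"


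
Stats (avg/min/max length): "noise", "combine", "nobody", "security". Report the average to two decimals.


Lengths: "noise"=5, "combine"=7, "nobody"=6, "security"=8
Sum = 26, Count = 4
Average = 26/4 = 6.50
= avg=6.50, min=5, max=8


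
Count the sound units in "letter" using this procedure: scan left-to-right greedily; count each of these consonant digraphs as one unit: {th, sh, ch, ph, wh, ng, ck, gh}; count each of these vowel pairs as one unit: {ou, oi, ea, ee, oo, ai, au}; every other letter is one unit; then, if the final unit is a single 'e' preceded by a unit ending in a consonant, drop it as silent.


Word: "letter" (6 letters)
Left-to-right scan:
  1. 'l' (letter)
  2. 'e' (letter)
  3. 't' (letter)
  4. 't' (letter)
  5. 'e' (letter)
  6. 'r' (letter)
Units from scan: 6
Sound units = 6 units


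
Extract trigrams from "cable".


Word: "cable" (length 5)
Number of trigrams = 5 - 3 + 1 = 3
  Position 0: "cab"
  Position 1: "abl"
  Position 2: "ble"
Trigrams = "cab", "abl", "ble"


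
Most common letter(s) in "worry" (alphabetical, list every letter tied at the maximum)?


Word: "worry"
Letter counts:
  'o': 1
  'r': 2
  'w': 1
  'y': 1
Maximum count = 2
Most frequent = 'r' (2 times each)


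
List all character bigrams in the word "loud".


Word: "loud" (length 4)
Number of bigrams = 4 - 2 + 1 = 3
  Position 0: "lo"
  Position 1: "ou"
  Position 2: "ud"
Bigrams = "lo", "ou", "ud"


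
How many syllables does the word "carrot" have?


Word: "carrot"
Syllable breakdown: car-rot
Counting: 2 parts
= 2 syllables


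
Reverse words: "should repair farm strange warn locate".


Original: "should repair farm strange warn locate"
Words (1..n): should | repair | farm | strange | warn | locate
Reversed (n..1): locate | warn | strange | farm | repair | should
Result = "locate warn strange farm repair should"


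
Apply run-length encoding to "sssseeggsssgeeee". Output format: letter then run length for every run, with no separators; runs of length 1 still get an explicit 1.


String: "sssseeggsssgeeee"
Scanning for consecutive runs:
  's' x 4
  'e' x 2
  'g' x 2
  's' x 3
  'g' x 1
  'e' x 4
RLE = "s4e2g2s3g1e4"


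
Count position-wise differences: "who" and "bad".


Comparing character by character (same length = 3):
  Pos 0: 'w' vs 'b' !=
  Pos 1: 'h' vs 'a' !=
  Pos 2: 'o' vs 'd' !=
Hamming distance = 3


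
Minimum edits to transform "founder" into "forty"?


Word 1: "founder" (length 7)
Word 2: "forty" (length 5)
One optimal edit sequence (insert/delete/substitute each cost 1):
  1. keep 'f'
  2. keep 'o'
  3. delete 'u'  (+1)
  4. delete 'n'  (+1)
  5. substitute 'd' -> 'r'  (+1)
  6. substitute 'e' -> 't'  (+1)
  7. substitute 'r' -> 'y'  (+1)
Total edit operations: 5
Edit distance = 5


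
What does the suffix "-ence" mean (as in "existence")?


Suffix: -ence
As in: existence -> exist + -ence
Meaning = state of


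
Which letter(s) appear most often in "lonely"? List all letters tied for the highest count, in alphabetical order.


Word: "lonely"
Letter counts:
  'e': 1
  'l': 2
  'n': 1
  'o': 1
  'y': 1
Maximum count = 2
Most frequent = 'l' (2 times each)


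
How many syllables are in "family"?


Word: "family"
Syllable breakdown: fam-i-ly
Counting: 3 parts
= 3 syllables


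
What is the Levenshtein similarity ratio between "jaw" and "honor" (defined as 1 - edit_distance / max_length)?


Word 1: "jaw" (length 3)
Word 2: "honor" (length 5)
One optimal edit sequence:
  1. insert 'h'  (+1)
  2. insert 'o'  (+1)
  3. substitute 'j' -> 'n'  (+1)
  4. substitute 'a' -> 'o'  (+1)
  5. substitute 'w' -> 'r'  (+1)
Edit distance = 5
Max length = max(3, 5) = 5
Similarity = 1 - 5/5
= 0.0000


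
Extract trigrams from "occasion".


Word: "occasion" (length 8)
Number of trigrams = 8 - 3 + 1 = 6
  Position 0: "occ"
  Position 1: "cca"
  Position 2: "cas"
  Position 3: "asi"
  Position 4: "sio"
  Position 5: "ion"
Trigrams = "occ", "cca", "cas", "asi", "sio", "ion"


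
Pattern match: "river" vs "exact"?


Pattern of "river": [0, 1, 2, 3, 0]
Pattern of "exact": [0, 1, 2, 3, 4]
Patterns do not match
Same pattern = No


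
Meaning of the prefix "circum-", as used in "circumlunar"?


Prefix: circum-
Example: circumlunar (circum- + lunar)
Meaning = around


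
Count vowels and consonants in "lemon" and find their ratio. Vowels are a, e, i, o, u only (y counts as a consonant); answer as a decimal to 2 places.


Word: "lemon"
Vowels (a,e,i,o,u): 2
Consonants: 3
Ratio = 2/3
= 0.67


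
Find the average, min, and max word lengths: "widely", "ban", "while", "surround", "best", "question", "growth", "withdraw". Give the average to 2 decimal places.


Lengths: "widely"=6, "ban"=3, "while"=5, "surround"=8, "best"=4, "question"=8, "growth"=6, "withdraw"=8
Sum = 48, Count = 8
Average = 48/8 = 6.00
= avg=6.00, min=3, max=8


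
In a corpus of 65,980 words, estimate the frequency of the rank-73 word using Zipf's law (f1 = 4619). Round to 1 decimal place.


Zipf's law: f(r) = f(1) / r
f(1) = 4619
f(73) = 4619 / 73
= 63.3 occurrences


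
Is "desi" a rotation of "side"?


Word: "side", Candidate: "desi"
Method: check if candidate is substring of word+word
"sideside" contains "desi"? Yes
Is rotation = Yes


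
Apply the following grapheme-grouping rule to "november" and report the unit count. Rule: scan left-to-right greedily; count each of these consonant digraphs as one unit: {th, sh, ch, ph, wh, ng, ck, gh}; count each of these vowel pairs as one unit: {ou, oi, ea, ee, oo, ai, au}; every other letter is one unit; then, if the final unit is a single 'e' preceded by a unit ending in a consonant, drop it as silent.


Word: "november" (8 letters)
Left-to-right scan:
  [1] 'n' (letter)
  [2] 'o' (letter)
  [3] 'v' (letter)
  [4] 'e' (letter)
  [5] 'm' (letter)
  [6] 'b' (letter)
  [7] 'e' (letter)
  [8] 'r' (letter)
Units from scan: 8
Sound units = 8 units


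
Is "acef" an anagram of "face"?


Word 1: "face" → sorted: acef
Word 2: "acef" → sorted: acef
Same letters? acef == acef
Anagram = Yes


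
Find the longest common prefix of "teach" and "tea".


Word 1: "teach"
Word 2: "tea"
Comparing from start:
  Pos 0: 't' == 't'
  Pos 1: 'e' == 'e'
  Pos 2: 'a' == 'a'
LCP = "tea" (length 3)


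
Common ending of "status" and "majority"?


Word 1: "status"
Word 2: "majority"
Comparing from end:
  Pos -1: 's' != 'y' (stop)
LCS = "" (length 0)


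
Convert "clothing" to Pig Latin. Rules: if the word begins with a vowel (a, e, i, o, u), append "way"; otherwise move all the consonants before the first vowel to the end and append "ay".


Word: "clothing"
Starts with consonant(s) → move to end, add 'ay'
Consonant cluster: "cl"
Pig Latin = "othingclay"


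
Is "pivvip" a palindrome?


Word: "pivvip"
Reversed: "pivvip"
Forward == Backward? pivvip == pivvip
Palindrome = Yes


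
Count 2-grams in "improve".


Word: "improve" (length 7)
Number of 2-grams = length - 2 + 1 = 7 - 2 + 1
= 6


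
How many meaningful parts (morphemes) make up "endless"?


Word: "endless"
Morphemes: end + -less
Each morpheme carries meaning
= 2 morphemes


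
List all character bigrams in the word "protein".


Word: "protein" (length 7)
Number of bigrams = 7 - 2 + 1 = 6
  Position 0: "pr"
  Position 1: "ro"
  Position 2: "ot"
  Position 3: "te"
  Position 4: "ei"
  Position 5: "in"
Bigrams = "pr", "ro", "ot", "te", "ei", "in"


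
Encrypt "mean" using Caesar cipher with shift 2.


Word: "mean"
Shift: 2
Each letter → (letter + shift) mod 26:
  'm' (12) + 2 = 14 → 'o'
  'e' (4) + 2 = 6 → 'g'
  'a' (0) + 2 = 2 → 'c'
  'n' (13) + 2 = 15 → 'p'
Result = "ogcp"


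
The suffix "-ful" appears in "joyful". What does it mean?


Suffix: -ful
Example: joyful = joy + -ful
Meaning = full of


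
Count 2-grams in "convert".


Word: "convert" (length 7)
Number of 2-grams = length - 2 + 1 = 7 - 2 + 1
= 6


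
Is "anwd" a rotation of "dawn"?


Word: "dawn", Candidate: "anwd"
Method: check if candidate is substring of word+word
"dawndawn" contains "anwd"? No
Is rotation = No


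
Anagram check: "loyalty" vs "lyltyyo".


Word 1: "loyalty" → sorted: allotyy
Word 2: "lyltyyo" → sorted: llotyyy
Same letters? allotyy != llotyyy
Anagram = No


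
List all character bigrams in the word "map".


Word: "map" (length 3)
Number of bigrams = 3 - 2 + 1 = 2
  Position 0: "ma"
  Position 1: "ap"
Bigrams = "ma", "ap"


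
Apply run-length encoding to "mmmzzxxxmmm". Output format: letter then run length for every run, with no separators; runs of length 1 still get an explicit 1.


String: "mmmzzxxxmmm"
Scanning for consecutive runs:
  'm' x 3
  'z' x 2
  'x' x 3
  'm' x 3
RLE = "m3z2x3m3"


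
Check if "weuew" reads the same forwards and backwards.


Word: "weuew"
Reversed: "weuew"
Forward == Backward? weuew == weuew
Palindrome = Yes


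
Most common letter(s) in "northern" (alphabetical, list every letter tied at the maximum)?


Word: "northern"
Letter counts:
  'e': 1
  'h': 1
  'n': 2
  'o': 1
  'r': 2
  't': 1
Maximum count = 2
Most frequent = 'n', 'r' (2 times each)


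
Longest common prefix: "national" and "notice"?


Word 1: "national"
Word 2: "notice"
Comparing from start:
  Pos 0: 'n' == 'n'
  Pos 1: 'a' != 'o' (stop)
LCP = "n" (length 1)


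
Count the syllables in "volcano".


Word: "volcano"
Syllable breakdown: vol · ca · no
Counting: 3 parts
= 3 syllables


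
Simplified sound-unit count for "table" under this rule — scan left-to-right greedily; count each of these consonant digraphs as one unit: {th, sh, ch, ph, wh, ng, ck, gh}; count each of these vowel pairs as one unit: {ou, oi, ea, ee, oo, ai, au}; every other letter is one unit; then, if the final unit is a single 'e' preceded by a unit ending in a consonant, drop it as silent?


Word: "table" (5 letters)
Left-to-right scan:
  (1) 't' (letter)
  (2) 'a' (letter)
  (3) 'b' (letter)
  (4) 'l' (letter)
  (5) 'e' (letter)
Units from scan: 5
Final unit is 'e' after a consonant -> drop as silent (-1)
Sound units = 4 units


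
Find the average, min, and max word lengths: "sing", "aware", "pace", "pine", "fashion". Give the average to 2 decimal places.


Lengths: "sing"=4, "aware"=5, "pace"=4, "pine"=4, "fashion"=7
Sum = 24, Count = 5
Average = 24/5 = 4.80
= avg=4.80, min=4, max=7


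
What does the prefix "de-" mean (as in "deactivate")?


Prefix: de-
Example: deactivate (de- + activate)
Meaning = remove / reverse


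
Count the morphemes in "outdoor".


Word: "outdoor"
Morphemes: out- | door
Each morpheme carries meaning
= 2 morphemes


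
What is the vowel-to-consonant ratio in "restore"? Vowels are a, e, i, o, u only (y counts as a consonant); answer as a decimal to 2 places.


Word: "restore"
Vowels (a,e,i,o,u): 3
Consonants: 4
Ratio = 3/4
= 0.75


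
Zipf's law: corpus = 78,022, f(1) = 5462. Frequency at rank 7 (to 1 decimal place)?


Zipf's law: f(r) = f(1) / r
f(1) = 5462
f(7) = 5462 / 7
= 780.3 occurrences


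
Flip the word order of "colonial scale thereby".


Original: "colonial scale thereby"
Words (1..n): colonial | scale | thereby
Reversed (n..1): thereby | scale | colonial
Result = "thereby scale colonial"


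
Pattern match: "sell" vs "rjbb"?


Pattern of "sell": [0, 1, 2, 2]
Pattern of "rjbb": [0, 1, 2, 2]
Patterns match
Same pattern = Yes


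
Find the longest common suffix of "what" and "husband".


Word 1: "what"
Word 2: "husband"
Comparing from end:
  Pos -1: 't' != 'd' (stop)
LCS = "" (length 0)


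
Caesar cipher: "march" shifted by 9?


Word: "march"
Shift: 9
Each letter → (letter + shift) mod 26:
  'm' (12) + 9 = 21 → 'v'
  'a' (0) + 9 = 9 → 'j'
  'r' (17) + 9 = 0 → 'a'
  'c' (2) + 9 = 11 → 'l'
  'h' (7) + 9 = 16 → 'q'
Result = "vjalq"


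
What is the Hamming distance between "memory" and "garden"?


Comparing character by character (same length = 6):
  Pos 0: 'm' vs 'g' !=
  Pos 1: 'e' vs 'a' !=
  Pos 2: 'm' vs 'r' !=
  Pos 3: 'o' vs 'd' !=
  Pos 4: 'r' vs 'e' !=
  Pos 5: 'y' vs 'n' !=
Hamming distance = 6


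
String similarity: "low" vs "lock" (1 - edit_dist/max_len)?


Word 1: "low" (length 3)
Word 2: "lock" (length 4)
One optimal edit sequence:
  1. keep 'l'
  2. keep 'o'
  3. insert 'c'  (+1)
  4. substitute 'w' -> 'k'  (+1)
Edit distance = 2
Max length = max(3, 4) = 4
Similarity = 1 - 2/4
= 0.5000


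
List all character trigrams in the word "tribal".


Word: "tribal" (length 6)
Number of trigrams = 6 - 3 + 1 = 4
  Position 0: "tri"
  Position 1: "rib"
  Position 2: "iba"
  Position 3: "bal"
Trigrams = "tri", "rib", "iba", "bal"


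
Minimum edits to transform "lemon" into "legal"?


Word 1: "lemon" (length 5)
Word 2: "legal" (length 5)
One optimal edit sequence (insert/delete/substitute each cost 1):
  1. keep 'l'
  2. keep 'e'
  3. substitute 'm' -> 'g'  (+1)
  4. substitute 'o' -> 'a'  (+1)
  5. substitute 'n' -> 'l'  (+1)
Total edit operations: 3
Edit distance = 3


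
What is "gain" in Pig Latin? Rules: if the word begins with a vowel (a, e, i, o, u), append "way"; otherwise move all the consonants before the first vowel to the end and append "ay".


Word: "gain"
Starts with consonant(s) → move to end, add 'ay'
Consonant cluster: "g"
Pig Latin = "aingay"


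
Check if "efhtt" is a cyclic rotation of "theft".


Word: "theft", Candidate: "efhtt"
Method: check if candidate is substring of word+word
"thefttheft" contains "efhtt"? No
Is rotation = No


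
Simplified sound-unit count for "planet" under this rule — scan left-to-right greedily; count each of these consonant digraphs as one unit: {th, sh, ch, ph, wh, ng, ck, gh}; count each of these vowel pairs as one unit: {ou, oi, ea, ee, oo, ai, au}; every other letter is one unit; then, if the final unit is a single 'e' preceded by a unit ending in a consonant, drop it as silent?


Word: "planet" (6 letters)
Left-to-right scan:
  1. 'p' (letter)
  2. 'l' (letter)
  3. 'a' (letter)
  4. 'n' (letter)
  5. 'e' (letter)
  6. 't' (letter)
Units from scan: 6
Sound units = 6 units


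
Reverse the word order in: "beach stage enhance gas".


Original: "beach stage enhance gas"
Words (1..n): beach | stage | enhance | gas
Reversed (n..1): gas | enhance | stage | beach
Result = "gas enhance stage beach"


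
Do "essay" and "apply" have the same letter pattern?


Pattern of "essay": [0, 1, 1, 2, 3]
Pattern of "apply": [0, 1, 1, 2, 3]
Patterns match
Same pattern = Yes


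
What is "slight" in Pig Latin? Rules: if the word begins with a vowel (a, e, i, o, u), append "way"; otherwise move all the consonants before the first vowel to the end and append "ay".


Word: "slight"
Starts with consonant(s) → move to end, add 'ay'
Consonant cluster: "sl"
Pig Latin = "ightslay"


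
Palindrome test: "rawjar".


Word: "rawjar"
Reversed: "rajwar"
Forward == Backward? rawjar != rajwar
Palindrome = No


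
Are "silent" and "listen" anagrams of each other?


Word 1: "silent" → sorted: eilnst
Word 2: "listen" → sorted: eilnst
Same letters? eilnst == eilnst
Anagram = Yes


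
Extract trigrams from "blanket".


Word: "blanket" (length 7)
Number of trigrams = 7 - 3 + 1 = 5
  Position 0: "bla"
  Position 1: "lan"
  Position 2: "ank"
  Position 3: "nke"
  Position 4: "ket"
Trigrams = "bla", "lan", "ank", "nke", "ket"


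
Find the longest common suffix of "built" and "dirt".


Word 1: "built"
Word 2: "dirt"
Comparing from end:
  Pos -1: 't' == 't'
  Pos -2: 'l' != 'r' (stop)
LCS = "t" (length 1)


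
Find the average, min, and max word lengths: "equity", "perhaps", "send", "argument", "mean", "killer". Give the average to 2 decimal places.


Lengths: "equity"=6, "perhaps"=7, "send"=4, "argument"=8, "mean"=4, "killer"=6
Sum = 35, Count = 6
Average = 35/6 = 5.83
= avg=5.83, min=4, max=8


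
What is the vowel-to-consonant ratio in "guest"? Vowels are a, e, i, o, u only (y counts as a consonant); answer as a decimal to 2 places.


Word: "guest"
Vowels (a,e,i,o,u): 2
Consonants: 3
Ratio = 2/3
= 0.67


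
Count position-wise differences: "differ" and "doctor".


Comparing character by character (same length = 6):
  Pos 0: 'd' vs 'd' =
  Pos 1: 'i' vs 'o' !=
  Pos 2: 'f' vs 'c' !=
  Pos 3: 'f' vs 't' !=
  Pos 4: 'e' vs 'o' !=
  Pos 5: 'r' vs 'r' =
Hamming distance = 4


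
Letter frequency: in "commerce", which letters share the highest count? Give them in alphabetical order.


Word: "commerce"
Letter counts:
  'c': 2
  'e': 2
  'm': 2
  'o': 1
  'r': 1
Maximum count = 2
Most frequent = 'c', 'e', 'm' (2 times each)


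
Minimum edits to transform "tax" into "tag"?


Word 1: "tax" (length 3)
Word 2: "tag" (length 3)
One optimal edit sequence (insert/delete/substitute each cost 1):
  1. keep 't'
  2. keep 'a'
  3. substitute 'x' -> 'g'  (+1)
Total edit operations: 1
Edit distance = 1


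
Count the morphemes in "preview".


Word: "preview"
Morphemes: pre- + view
Each morpheme carries meaning
= 2 morphemes


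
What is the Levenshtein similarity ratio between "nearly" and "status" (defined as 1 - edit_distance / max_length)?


Word 1: "nearly" (length 6)
Word 2: "status" (length 6)
One optimal edit sequence:
  1. substitute 'n' -> 's'  (+1)
  2. substitute 'e' -> 't'  (+1)
  3. keep 'a'
  4. substitute 'r' -> 't'  (+1)
  5. substitute 'l' -> 'u'  (+1)
  6. substitute 'y' -> 's'  (+1)
Edit distance = 5
Max length = max(6, 6) = 6
Similarity = 1 - 5/6
= 0.1667


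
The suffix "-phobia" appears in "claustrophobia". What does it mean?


Suffix: -phobia
As in: claustrophobia -> claustro- + -phobia
Meaning = fear of


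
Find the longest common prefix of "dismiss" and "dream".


Word 1: "dismiss"
Word 2: "dream"
Comparing from start:
  Pos 0: 'd' == 'd'
  Pos 1: 'i' != 'r' (stop)
LCP = "d" (length 1)


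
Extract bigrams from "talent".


Word: "talent" (length 6)
Number of bigrams = 6 - 2 + 1 = 5
  Position 0: "ta"
  Position 1: "al"
  Position 2: "le"
  Position 3: "en"
  Position 4: "nt"
Bigrams = "ta", "al", "le", "en", "nt"


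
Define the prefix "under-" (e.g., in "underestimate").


Prefix: under-
Example: underestimate = under- + estimate
Meaning = insufficient


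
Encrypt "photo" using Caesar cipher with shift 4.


Word: "photo"
Shift: 4
Each letter → (letter + shift) mod 26:
  'p' (15) + 4 = 19 → 't'
  'h' (7) + 4 = 11 → 'l'
  'o' (14) + 4 = 18 → 's'
  't' (19) + 4 = 23 → 'x'
  'o' (14) + 4 = 18 → 's'
Result = "tlsxs"


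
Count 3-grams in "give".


Word: "give" (length 4)
Number of 3-grams = length - 3 + 1 = 4 - 3 + 1
= 2


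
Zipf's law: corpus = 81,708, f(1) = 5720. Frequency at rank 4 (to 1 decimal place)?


Zipf's law: f(r) = f(1) / r
f(1) = 5720
f(4) = 5720 / 4
= 1430.0 occurrences


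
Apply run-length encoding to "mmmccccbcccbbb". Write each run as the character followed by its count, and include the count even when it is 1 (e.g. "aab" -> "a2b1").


String: "mmmccccbcccbbb"
Scanning for consecutive runs:
  'm' x 3
  'c' x 4
  'b' x 1
  'c' x 3
  'b' x 3
RLE = "m3c4b1c3b3"


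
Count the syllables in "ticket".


Word: "ticket"
Syllable breakdown: tick-et
Counting: 2 parts
= 2 syllables


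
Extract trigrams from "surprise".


Word: "surprise" (length 8)
Number of trigrams = 8 - 3 + 1 = 6
  Position 0: "sur"
  Position 1: "urp"
  Position 2: "rpr"
  Position 3: "pri"
  Position 4: "ris"
  Position 5: "ise"
Trigrams = "sur", "urp", "rpr", "pri", "ris", "ise"


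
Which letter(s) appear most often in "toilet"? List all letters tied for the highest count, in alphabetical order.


Word: "toilet"
Letter counts:
  'e': 1
  'i': 1
  'l': 1
  'o': 1
  't': 2
Maximum count = 2
Most frequent = 't' (2 times each)


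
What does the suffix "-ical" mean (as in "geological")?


Suffix: -ical
Example: geological = geology + -ical, with a spelling change
Meaning = relating to


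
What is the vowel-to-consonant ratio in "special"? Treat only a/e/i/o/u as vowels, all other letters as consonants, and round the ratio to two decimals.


Word: "special"
Vowels (a,e,i,o,u): 3
Consonants: 4
Ratio = 3/4
= 0.75


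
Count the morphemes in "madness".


Word: "madness"
Morphemes: mad | -ness
Each morpheme carries meaning
= 2 morphemes


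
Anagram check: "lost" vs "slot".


Word 1: "lost" → sorted: lost
Word 2: "slot" → sorted: lost
Same letters? lost == lost
Anagram = Yes


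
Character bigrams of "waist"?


Word: "waist" (length 5)
Number of bigrams = 5 - 2 + 1 = 4
  Position 0: "wa"
  Position 1: "ai"
  Position 2: "is"
  Position 3: "st"
Bigrams = "wa", "ai", "is", "st"


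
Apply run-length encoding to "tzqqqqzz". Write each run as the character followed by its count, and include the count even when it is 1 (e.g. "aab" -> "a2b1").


String: "tzqqqqzz"
Scanning for consecutive runs:
  't' x 1
  'z' x 1
  'q' x 4
  'z' x 2
RLE = "t1z1q4z2"


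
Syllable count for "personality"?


Word: "personality"
Syllable breakdown: per / son / al / i / ty
Counting: 5 parts
= 5 syllables


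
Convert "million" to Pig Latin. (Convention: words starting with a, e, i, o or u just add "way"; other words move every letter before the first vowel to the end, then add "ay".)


Word: "million"
Starts with consonant(s) → move to end, add 'ay'
Consonant cluster: "m"
Pig Latin = "illionmay"


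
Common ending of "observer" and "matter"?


Word 1: "observer"
Word 2: "matter"
Comparing from end:
  Pos -1: 'r' == 'r'
  Pos -2: 'e' == 'e'
  Pos -3: 'v' != 't' (stop)
LCS = "er" (length 2)


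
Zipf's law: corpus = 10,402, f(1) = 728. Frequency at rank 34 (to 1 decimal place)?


Zipf's law: f(r) = f(1) / r
f(1) = 728
f(34) = 728 / 34
= 21.4 occurrences


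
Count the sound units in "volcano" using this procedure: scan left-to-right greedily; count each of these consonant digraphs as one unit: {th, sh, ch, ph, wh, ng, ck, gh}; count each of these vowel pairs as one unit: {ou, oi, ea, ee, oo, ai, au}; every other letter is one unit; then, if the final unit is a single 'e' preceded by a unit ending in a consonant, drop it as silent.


Word: "volcano" (7 letters)
Left-to-right scan:
  [1] 'v' (letter)
  [2] 'o' (letter)
  [3] 'l' (letter)
  [4] 'c' (letter)
  [5] 'a' (letter)
  [6] 'n' (letter)
  [7] 'o' (letter)
Units from scan: 7
Sound units = 7 units


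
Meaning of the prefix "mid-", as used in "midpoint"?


Prefix: mid-
Example: midpoint = mid- + point
Meaning = middle


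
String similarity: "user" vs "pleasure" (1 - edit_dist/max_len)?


Word 1: "user" (length 4)
Word 2: "pleasure" (length 8)
One optimal edit sequence:
  1. insert 'p'  (+1)
  2. insert 'l'  (+1)
  3. insert 'e'  (+1)
  4. substitute 'u' -> 'a'  (+1)
  5. keep 's'
  6. substitute 'e' -> 'u'  (+1)
  7. keep 'r'
  8. insert 'e'  (+1)
Edit distance = 6
Max length = max(4, 8) = 8
Similarity = 1 - 6/8
= 0.2500


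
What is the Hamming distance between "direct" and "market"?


Comparing character by character (same length = 6):
  Pos 0: 'd' vs 'm' !=
  Pos 1: 'i' vs 'a' !=
  Pos 2: 'r' vs 'r' =
  Pos 3: 'e' vs 'k' !=
  Pos 4: 'c' vs 'e' !=
  Pos 5: 't' vs 't' =
Hamming distance = 4


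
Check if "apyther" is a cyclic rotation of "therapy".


Word: "therapy", Candidate: "apyther"
Method: check if candidate is substring of word+word
"therapytherapy" contains "apyther"? Yes
Is rotation = Yes


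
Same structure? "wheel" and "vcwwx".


Pattern of "wheel": [0, 1, 2, 2, 3]
Pattern of "vcwwx": [0, 1, 2, 2, 3]
Patterns match
Same pattern = Yes


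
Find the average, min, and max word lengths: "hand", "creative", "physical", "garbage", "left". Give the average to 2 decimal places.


Lengths: "hand"=4, "creative"=8, "physical"=8, "garbage"=7, "left"=4
Sum = 31, Count = 5
Average = 31/5 = 6.20
= avg=6.20, min=4, max=8


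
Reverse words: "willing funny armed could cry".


Original: "willing funny armed could cry"
Words (1..n): willing | funny | armed | could | cry
Reversed (n..1): cry | could | armed | funny | willing
Result = "cry could armed funny willing"


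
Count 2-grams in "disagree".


Word: "disagree" (length 8)
Number of 2-grams = length - 2 + 1 = 8 - 2 + 1
= 7


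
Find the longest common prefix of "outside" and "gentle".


Word 1: "outside"
Word 2: "gentle"
Comparing from start:
  Pos 0: 'o' != 'g' (stop)
LCP = "" (length 0)


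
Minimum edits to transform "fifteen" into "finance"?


Word 1: "fifteen" (length 7)
Word 2: "finance" (length 7)
One optimal edit sequence (insert/delete/substitute each cost 1):
  1. keep 'f'
  2. keep 'i'
  3. substitute 'f' -> 'n'  (+1)
  4. substitute 't' -> 'a'  (+1)
  5. substitute 'e' -> 'n'  (+1)
  6. substitute 'e' -> 'c'  (+1)
  7. substitute 'n' -> 'e'  (+1)
Total edit operations: 5
Edit distance = 5


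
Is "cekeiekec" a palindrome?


Word: "cekeiekec"
Reversed: "cekeiekec"
Forward == Backward? cekeiekec == cekeiekec
Palindrome = Yes


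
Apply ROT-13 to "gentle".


Word: "gentle"
Shift: 13
Each letter → (letter + shift) mod 26:
  'g' (6) + 13 = 19 → 't'
  'e' (4) + 13 = 17 → 'r'
  'n' (13) + 13 = 0 → 'a'
  't' (19) + 13 = 6 → 'g'
  'l' (11) + 13 = 24 → 'y'
  'e' (4) + 13 = 17 → 'r'
Result = "tragyr"


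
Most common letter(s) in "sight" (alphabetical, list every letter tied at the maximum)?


Word: "sight"
Letter counts:
  'g': 1
  'h': 1
  'i': 1
  's': 1
  't': 1
Maximum count = 1
Most frequent = 'g', 'h', 'i', 's', 't' (1 time each)


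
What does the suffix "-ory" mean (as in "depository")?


Suffix: -ory
Example: depository (deposit + -ory)
Meaning = relating to / place for


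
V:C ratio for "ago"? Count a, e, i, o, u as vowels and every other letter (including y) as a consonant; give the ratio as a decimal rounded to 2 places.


Word: "ago"
Vowels (a,e,i,o,u): 2
Consonants: 1
Ratio = 2/1
= 2.00


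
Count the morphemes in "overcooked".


Word: "overcooked"
Morphemes: over- / cook / -ed
Each morpheme carries meaning
= 3 morphemes


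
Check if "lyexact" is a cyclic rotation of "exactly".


Word: "exactly", Candidate: "lyexact"
Method: check if candidate is substring of word+word
"exactlyexactly" contains "lyexact"? Yes
Is rotation = Yes


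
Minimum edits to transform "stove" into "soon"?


Word 1: "stove" (length 5)
Word 2: "soon" (length 4)
One optimal edit sequence (insert/delete/substitute each cost 1):
  1. keep 's'
  2. delete 't'  (+1)
  3. keep 'o'
  4. substitute 'v' -> 'o'  (+1)
  5. substitute 'e' -> 'n'  (+1)
Total edit operations: 3
Edit distance = 3


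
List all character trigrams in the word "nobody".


Word: "nobody" (length 6)
Number of trigrams = 6 - 3 + 1 = 4
  Position 0: "nob"
  Position 1: "obo"
  Position 2: "bod"
  Position 3: "ody"
Trigrams = "nob", "obo", "bod", "ody"


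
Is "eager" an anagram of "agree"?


Word 1: "agree" → sorted: aeegr
Word 2: "eager" → sorted: aeegr
Same letters? aeegr == aeegr
Anagram = Yes


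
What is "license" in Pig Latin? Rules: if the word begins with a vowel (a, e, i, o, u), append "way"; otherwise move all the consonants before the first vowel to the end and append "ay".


Word: "license"
Starts with consonant(s) → move to end, add 'ay'
Consonant cluster: "l"
Pig Latin = "icenselay"


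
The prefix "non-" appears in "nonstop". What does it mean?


Prefix: non-
Example: nonstop (non- + stop)
Meaning = not


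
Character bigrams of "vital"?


Word: "vital" (length 5)
Number of bigrams = 5 - 2 + 1 = 4
  Position 0: "vi"
  Position 1: "it"
  Position 2: "ta"
  Position 3: "al"
Bigrams = "vi", "it", "ta", "al"


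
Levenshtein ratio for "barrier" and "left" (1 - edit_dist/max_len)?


Word 1: "barrier" (length 7)
Word 2: "left" (length 4)
One optimal edit sequence:
  1. delete 'b'  (+1)
  2. delete 'a'  (+1)
  3. delete 'r'  (+1)
  4. substitute 'r' -> 'l'  (+1)
  5. substitute 'i' -> 'e'  (+1)
  6. substitute 'e' -> 'f'  (+1)
  7. substitute 'r' -> 't'  (+1)
Edit distance = 7
Max length = max(7, 4) = 7
Similarity = 1 - 7/7
= 0.0000


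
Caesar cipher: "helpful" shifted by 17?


Word: "helpful"
Shift: 17
Each letter → (letter + shift) mod 26:
  'h' (7) + 17 = 24 → 'y'
  'e' (4) + 17 = 21 → 'v'
  'l' (11) + 17 = 2 → 'c'
  'p' (15) + 17 = 6 → 'g'
  'f' (5) + 17 = 22 → 'w'
  'u' (20) + 17 = 11 → 'l'
  'l' (11) + 17 = 2 → 'c'
Result = "yvcgwlc"


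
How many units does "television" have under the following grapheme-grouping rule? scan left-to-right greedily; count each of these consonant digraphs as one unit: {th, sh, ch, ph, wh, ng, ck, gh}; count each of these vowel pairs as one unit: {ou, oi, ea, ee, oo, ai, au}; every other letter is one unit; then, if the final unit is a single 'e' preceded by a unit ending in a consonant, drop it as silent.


Word: "television" (10 letters)
Left-to-right scan:
  (1) 't' (letter)
  (2) 'e' (letter)
  (3) 'l' (letter)
  (4) 'e' (letter)
  (5) 'v' (letter)
  (6) 'i' (letter)
  (7) 's' (letter)
  (8) 'i' (letter)
  (9) 'o' (letter)
  (10) 'n' (letter)
Units from scan: 10
Sound units = 10 units


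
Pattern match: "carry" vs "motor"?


Pattern of "carry": [0, 1, 2, 2, 3]
Pattern of "motor": [0, 1, 2, 1, 3]
Patterns do not match
Same pattern = No


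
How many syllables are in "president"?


Word: "president"
Syllable breakdown: pres | i | dent
Counting: 3 parts
= 3 syllables


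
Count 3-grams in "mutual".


Word: "mutual" (length 6)
Number of 3-grams = length - 3 + 1 = 6 - 3 + 1
= 4


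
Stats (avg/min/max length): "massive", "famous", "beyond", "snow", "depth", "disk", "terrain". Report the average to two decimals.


Lengths: "massive"=7, "famous"=6, "beyond"=6, "snow"=4, "depth"=5, "disk"=4, "terrain"=7
Sum = 39, Count = 7
Average = 39/7 = 5.57
= avg=5.57, min=4, max=7


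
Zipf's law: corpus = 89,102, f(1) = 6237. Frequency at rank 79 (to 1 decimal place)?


Zipf's law: f(r) = f(1) / r
f(1) = 6237
f(79) = 6237 / 79
= 78.9 occurrences


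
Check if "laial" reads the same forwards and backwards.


Word: "laial"
Reversed: "laial"
Forward == Backward? laial == laial
Palindrome = Yes


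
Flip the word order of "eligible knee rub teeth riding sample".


Original: "eligible knee rub teeth riding sample"
Words (1..n): eligible | knee | rub | teeth | riding | sample
Reversed (n..1): sample | riding | teeth | rub | knee | eligible
Result = "sample riding teeth rub knee eligible"


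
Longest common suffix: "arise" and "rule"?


Word 1: "arise"
Word 2: "rule"
Comparing from end:
  Pos -1: 'e' == 'e'
  Pos -2: 's' != 'l' (stop)
LCS = "e" (length 1)


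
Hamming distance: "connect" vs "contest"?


Comparing character by character (same length = 7):
  Pos 0: 'c' vs 'c' =
  Pos 1: 'o' vs 'o' =
  Pos 2: 'n' vs 'n' =
  Pos 3: 'n' vs 't' !=
  Pos 4: 'e' vs 'e' =
  Pos 5: 'c' vs 's' !=
  Pos 6: 't' vs 't' =
Hamming distance = 2


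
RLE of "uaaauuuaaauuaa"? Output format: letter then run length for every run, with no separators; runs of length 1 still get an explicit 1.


String: "uaaauuuaaauuaa"
Scanning for consecutive runs:
  'u' x 1
  'a' x 3
  'u' x 3
  'a' x 3
  'u' x 2
  'a' x 2
RLE = "u1a3u3a3u2a2"


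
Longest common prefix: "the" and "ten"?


Word 1: "the"
Word 2: "ten"
Comparing from start:
  Pos 0: 't' == 't'
  Pos 1: 'h' != 'e' (stop)
LCP = "t" (length 1)


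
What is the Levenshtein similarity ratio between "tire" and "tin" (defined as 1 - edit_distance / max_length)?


Word 1: "tire" (length 4)
Word 2: "tin" (length 3)
One optimal edit sequence:
  1. keep 't'
  2. keep 'i'
  3. delete 'r'  (+1)
  4. substitute 'e' -> 'n'  (+1)
Edit distance = 2
Max length = max(4, 3) = 4
Similarity = 1 - 2/4
= 0.5000


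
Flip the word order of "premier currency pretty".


Original: "premier currency pretty"
Words (1..n): premier | currency | pretty
Reversed (n..1): pretty | currency | premier
Result = "pretty currency premier"


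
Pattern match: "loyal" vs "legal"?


Pattern of "loyal": [0, 1, 2, 3, 0]
Pattern of "legal": [0, 1, 2, 3, 0]
Patterns match
Same pattern = Yes


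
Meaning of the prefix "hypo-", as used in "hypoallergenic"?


Prefix: hypo-
Example: hypoallergenic (hypo- + allergenic)
Meaning = under / below normal


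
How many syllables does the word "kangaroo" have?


Word: "kangaroo"
Syllable breakdown: kan · ga · roo
Counting: 3 parts
= 3 syllables


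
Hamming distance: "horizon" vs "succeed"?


Comparing character by character (same length = 7):
  Pos 0: 'h' vs 's' !=
  Pos 1: 'o' vs 'u' !=
  Pos 2: 'r' vs 'c' !=
  Pos 3: 'i' vs 'c' !=
  Pos 4: 'z' vs 'e' !=
  Pos 5: 'o' vs 'e' !=
  Pos 6: 'n' vs 'd' !=
Hamming distance = 7


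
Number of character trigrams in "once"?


Word: "once" (length 4)
Number of 3-grams = length - 3 + 1 = 4 - 3 + 1
= 2


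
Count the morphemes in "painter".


Word: "painter"
Morphemes: paint | -er
Each morpheme carries meaning
= 2 morphemes


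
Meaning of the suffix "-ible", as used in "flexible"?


Suffix: -ible
Example: flexible (flex + -ible)
Meaning = capable of


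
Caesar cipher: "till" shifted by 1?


Word: "till"
Shift: 1
Each letter → (letter + shift) mod 26:
  't' (19) + 1 = 20 → 'u'
  'i' (8) + 1 = 9 → 'j'
  'l' (11) + 1 = 12 → 'm'
  'l' (11) + 1 = 12 → 'm'
Result = "ujmm"


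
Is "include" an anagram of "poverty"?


Word 1: "poverty" → sorted: eoprtvy
Word 2: "include" → sorted: cdeilnu
Same letters? eoprtvy != cdeilnu
Anagram = No


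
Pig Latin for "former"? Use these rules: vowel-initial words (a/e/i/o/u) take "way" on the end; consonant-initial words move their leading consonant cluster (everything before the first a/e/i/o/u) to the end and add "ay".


Word: "former"
Starts with consonant(s) → move to end, add 'ay'
Consonant cluster: "f"
Pig Latin = "ormerfay"
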